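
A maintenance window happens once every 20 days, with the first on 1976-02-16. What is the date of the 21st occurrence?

1977-03-22

The 21st occurrence is 20 intervals after the first: 20 × 20 = 400 days after 1976-02-16.
February has 29 days — 13 days to the end of February leaves 387.
March has 31 days (356 left).
April has 30 days (326 left).
May has 31 days (295 left).
June has 30 days (265 left).
July has 31 days (234 left).
August has 31 days (203 left).
September has 30 days (173 left).
October has 31 days (142 left).
November has 30 days (112 left).
December has 31 days (81 left).
January has 31 days (50 left).
February has 28 days (22 left).
22 days into March → 1977-03-22.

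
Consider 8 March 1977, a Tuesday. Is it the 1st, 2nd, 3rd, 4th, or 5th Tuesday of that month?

Day 8 falls in week ⌈8/7⌉ of the month.
Days 1–7 hold the 1st Tuesday, 8–14 the 2nd, 15–21 the 3rd, 22–28 the 4th, 29–31 the 5th.
8 is in the range for the 2nd.

2nd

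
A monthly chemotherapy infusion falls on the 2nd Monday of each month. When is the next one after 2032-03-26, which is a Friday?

2032-04-12

March 2032 starts on a Monday; its first Monday is the 1st, so the 2nd Monday is the 8th — 2032-03-08.
That is not after 2032-03-26, so look at April 2032.
April 2032 starts on a Thursday; its first Monday is the 5th, so the 2nd Monday is the 12th — 2032-04-12.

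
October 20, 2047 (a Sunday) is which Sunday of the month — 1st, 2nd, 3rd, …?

3rd

Day 20 falls in week ⌈20/7⌉ of the month.
Days 1–7 hold the 1st Sunday, 8–14 the 2nd, 15–21 the 3rd, 22–28 the 4th, 29–31 the 5th.
20 is in the range for the 3rd.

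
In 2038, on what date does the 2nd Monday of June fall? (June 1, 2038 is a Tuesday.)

June 14, 2038

June 2038 begins on a Tuesday, so the first Monday is June 7 (6 days later).
The 2nd Monday is 1 weeks later: 7 + 7 = 14.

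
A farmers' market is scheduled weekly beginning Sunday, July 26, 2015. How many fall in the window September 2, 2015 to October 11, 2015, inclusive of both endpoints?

6

Occurrences land 7·i days after July 26, 2015 for i = 0, 1, 2, …
September 2, 2015 is 38 days after the start; 38 ÷ 7 = 5 remainder 3; since the remainder is 3, round up to i = 6. First occurrence in the window: #7 on September 6, 2015 (6×7 = 42 days in).
October 11, 2015 is 77 days after the start; 77 ÷ 7 = 11 remainder 0. Last occurrence in the window: #12 on October 11, 2015.
Occurrences #7 through #12: 6 in total.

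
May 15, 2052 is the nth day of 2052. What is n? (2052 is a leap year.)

Days in months before May: 31 + 29 + 31 + 30 = 121.
Plus 15 days into May → day 136.

136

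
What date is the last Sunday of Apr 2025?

Apr 2025 begins on a Tuesday, so the first Sunday is Apr 6 (5 days later).
Apr 2025 has 30 days. Adding weeks: 6, 13, 20, 27 — the last one ≤ 30 is the 27th.

Apr 27, 2025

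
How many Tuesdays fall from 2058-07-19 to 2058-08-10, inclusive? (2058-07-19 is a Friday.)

2058-07-19 is a Friday; the first Tuesday on or after it is 2058-07-23 (4 days later).
From 2058-07-23 to 2058-08-10: 8 + 10 = 18 days (rest of July, August).
18 ÷ 7 = 2 full weeks with remainder 4, so 2 more Tuesdays after the first → 3.

3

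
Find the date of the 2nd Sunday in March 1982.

1982-03-14

The first Sunday of March 1982 is March 7.
The 2nd Sunday is 1 weeks later: 7 + 7 = 14.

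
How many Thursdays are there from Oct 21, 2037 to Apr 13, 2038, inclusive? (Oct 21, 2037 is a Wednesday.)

Oct 21, 2037 is a Wednesday; the first Thursday on or after it is Oct 22, 2037 (1 day later).
From Oct 22, 2037 to Apr 13, 2038: 9 + 30 + 31 + 31 + 28 + 31 + 13 = 173 days (rest of Oct, Nov, Dec, Jan, Feb, Mar, Apr).
173 ÷ 7 = 24 full weeks with remainder 5, so 24 more Thursdays after the first → 25.

25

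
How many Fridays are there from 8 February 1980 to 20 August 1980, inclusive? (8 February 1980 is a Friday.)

28

8 February 1980 is a Friday; the first Friday on or after it is 8 February 1980.
From 8 February 1980 to 20 August 1980: 21 + 31 + 30 + 31 + 30 + 31 + 20 = 194 days (rest of February, March, April, May, June, July, August).
194 ÷ 7 = 27 full weeks with remainder 5, so 27 more Fridays after the first → 28.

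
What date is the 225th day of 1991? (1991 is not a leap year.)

August 13, 1991

January has 31 days (225 − 31 = 194 remain).
February has 28 days (194 − 28 = 166 remain).
March has 31 days (166 − 31 = 135 remain).
April has 30 days (135 − 30 = 105 remain).
May has 31 days (105 − 31 = 74 remain).
June has 30 days (74 − 30 = 44 remain).
July has 31 days (44 − 31 = 13 remain).
13 into August → August 13.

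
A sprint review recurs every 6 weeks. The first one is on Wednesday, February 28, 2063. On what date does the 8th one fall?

December 19, 2063

The 8th occurrence is 7 intervals after the first: 7 × 42 = 294 days after February 28, 2063.
February has 28 days — 0 days to the end of February leaves 294.
March has 31 days (263 left).
April has 30 days (233 left).
May has 31 days (202 left).
June has 30 days (172 left).
July has 31 days (141 left).
August has 31 days (110 left).
September has 30 days (80 left).
October has 31 days (49 left).
November has 30 days (19 left).
19 days into December → December 19, 2063.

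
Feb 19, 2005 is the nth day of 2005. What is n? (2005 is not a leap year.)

50

Days in months before Feb: 31 = 31.
Plus 19 days into Feb → day 50.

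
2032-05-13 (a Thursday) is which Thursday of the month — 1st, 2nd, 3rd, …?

2nd

Day 13 falls in week ⌈13/7⌉ of the month.
Days 1–7 hold the 1st Thursday, 8–14 the 2nd, 15–21 the 3rd, 22–28 the 4th, 29–31 the 5th.
13 is in the range for the 2nd.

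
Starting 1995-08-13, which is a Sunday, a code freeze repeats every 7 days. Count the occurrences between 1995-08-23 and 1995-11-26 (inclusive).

14

Occurrences land 7·i days after 1995-08-13 for i = 0, 1, 2, …
1995-08-23 is 10 days after the start; 10 ÷ 7 = 1 remainder 3; since the remainder is 3, round up to i = 2. First occurrence in the window: #3 on 1995-08-27 (2×7 = 14 days in).
1995-11-26 is 105 days after the start; 105 ÷ 7 = 15 remainder 0. Last occurrence in the window: #16 on 1995-11-26.
Occurrences #3 through #16: 14 in total.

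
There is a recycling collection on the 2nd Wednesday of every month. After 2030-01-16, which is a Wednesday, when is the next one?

2030-02-13

January 2030 starts on a Tuesday; its first Wednesday is the 2nd, so the 2nd Wednesday is the 9th — 2030-01-09.
That is not after 2030-01-16, so look at February 2030.
February 2030 starts on a Friday; its first Wednesday is the 6th, so the 2nd Wednesday is the 13th — 2030-02-13.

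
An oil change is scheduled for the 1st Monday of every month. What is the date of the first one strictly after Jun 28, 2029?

Jul 2, 2029

Jun 2029 starts on a Friday, so its 1st Monday is Jun 4, 2029 (3 days in).
That is not after Jun 28, 2029, so look at Jul 2029.
Jul 2029 starts on a Sunday, so its 1st Monday is Jul 2, 2029 (1 day in).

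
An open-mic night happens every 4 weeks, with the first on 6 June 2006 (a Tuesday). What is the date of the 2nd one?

The 2nd occurrence is 1 interval after the first: 1 × 28 = 28 days after 6 June 2006.
June has 30 days — 24 days to the end of June leaves 4.
4 days into July → 4 July 2006.

4 July 2006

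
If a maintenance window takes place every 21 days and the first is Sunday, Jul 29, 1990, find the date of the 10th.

Feb 3, 1991

The 10th occurrence is 9 intervals after the first: 9 × 21 = 189 days after Jul 29, 1990.
Jul has 31 days — 2 days to the end of Jul leaves 187.
Aug has 31 days (156 left).
Sep has 30 days (126 left).
Oct has 31 days (95 left).
Nov has 30 days (65 left).
Dec has 31 days (34 left).
Jan has 31 days (3 left).
3 days into Feb → Feb 3, 1991.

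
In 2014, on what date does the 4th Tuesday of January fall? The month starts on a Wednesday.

2014-01-28

January 2014 begins on a Wednesday, so the first Tuesday is January 7 (6 days later).
The 4th Tuesday is 3 weeks later: 7 + 21 = 28.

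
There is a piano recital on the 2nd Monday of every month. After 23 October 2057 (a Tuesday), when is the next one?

12 November 2057

October 2057 starts on a Monday; its first Monday is the 1st, so the 2nd Monday is the 8th — 8 October 2057.
That is not after 23 October 2057, so look at November 2057.
November 2057 starts on a Thursday; its first Monday is the 5th, so the 2nd Monday is the 12th — 12 November 2057.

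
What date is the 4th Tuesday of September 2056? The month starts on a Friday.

September 26, 2056

September 2056 begins on a Friday, so the first Tuesday is September 5 (4 days later).
The 4th Tuesday is 3 weeks later: 5 + 21 = 26.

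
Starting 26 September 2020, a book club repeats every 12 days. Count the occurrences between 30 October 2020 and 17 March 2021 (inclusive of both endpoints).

12

Occurrences land 12·i days after 26 September 2020 for i = 0, 1, 2, …
30 October 2020 is 34 days after the start; 34 ÷ 12 = 2 remainder 10; since the remainder is 10, round up to i = 3. First occurrence in the window: #4 on 1 November 2020 (3×12 = 36 days in).
17 March 2021 is 172 days after the start; 172 ÷ 12 = 14 remainder 4. Last occurrence in the window: #15 on 13 March 2021.
Occurrences #4 through #15: 12 in total.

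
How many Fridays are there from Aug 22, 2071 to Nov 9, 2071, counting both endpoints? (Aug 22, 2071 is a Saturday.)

11

Aug 22, 2071 is a Saturday; the first Friday on or after it is Aug 28, 2071 (6 days later).
From Aug 28, 2071 to Nov 9, 2071: 3 + 30 + 31 + 9 = 73 days (rest of Aug, Sep, Oct, Nov).
73 ÷ 7 = 10 full weeks with remainder 3, so 10 more Fridays after the first → 11.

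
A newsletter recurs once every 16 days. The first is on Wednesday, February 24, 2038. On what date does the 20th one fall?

December 25, 2038

The 20th occurrence is 19 intervals after the first: 19 × 16 = 304 days after February 24, 2038.
February has 28 days — 4 days to the end of February leaves 300.
March has 31 days (269 left).
April has 30 days (239 left).
May has 31 days (208 left).
June has 30 days (178 left).
July has 31 days (147 left).
August has 31 days (116 left).
September has 30 days (86 left).
October has 31 days (55 left).
November has 30 days (25 left).
25 days into December → December 25, 2038.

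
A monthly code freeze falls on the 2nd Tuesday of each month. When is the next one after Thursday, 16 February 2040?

13 March 2040

February 2040 starts on a Wednesday; its first Tuesday is the 7th, so the 2nd Tuesday is the 14th — 14 February 2040.
That is not after 16 February 2040, so look at March 2040.
March 2040 starts on a Thursday; its first Tuesday is the 6th, so the 2nd Tuesday is the 13th — 13 March 2040.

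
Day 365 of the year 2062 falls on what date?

January has 31 days (365 − 31 = 334 remain).
February has 28 days (334 − 28 = 306 remain).
March has 31 days (306 − 31 = 275 remain).
April has 30 days (275 − 30 = 245 remain).
May has 31 days (245 − 31 = 214 remain).
June has 30 days (214 − 30 = 184 remain).
July has 31 days (184 − 31 = 153 remain).
August has 31 days (153 − 31 = 122 remain).
September has 30 days (122 − 30 = 92 remain).
October has 31 days (92 − 31 = 61 remain).
November has 30 days (61 − 30 = 31 remain).
31 into December → December 31.

31 December 2062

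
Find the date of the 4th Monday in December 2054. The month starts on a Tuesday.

December 2054 begins on a Tuesday, so the first Monday is December 7 (6 days later).
The 4th Monday is 3 weeks later: 7 + 21 = 28.

28 December 2054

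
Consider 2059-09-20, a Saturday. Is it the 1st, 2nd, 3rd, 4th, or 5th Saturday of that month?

Day 20 falls in week ⌈20/7⌉ of the month.
Days 1–7 hold the 1st Saturday, 8–14 the 2nd, 15–21 the 3rd, 22–28 the 4th, 29–31 the 5th.
20 is in the range for the 3rd.

3rd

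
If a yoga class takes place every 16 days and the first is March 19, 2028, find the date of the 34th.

The 34th occurrence is 33 intervals after the first: 33 × 16 = 528 days after March 19, 2028.
March has 31 days — 12 days to the end of March leaves 516.
From end of March to end of 2028 is 275 days (241 left).
January has 31 days (210 left).
February has 28 days (182 left).
March has 31 days (151 left).
April has 30 days (121 left).
May has 31 days (90 left).
June has 30 days (60 left).
July has 31 days (29 left).
29 days into August → August 29, 2029.

August 29, 2029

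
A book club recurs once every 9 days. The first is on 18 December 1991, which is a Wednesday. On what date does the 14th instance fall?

The 14th occurrence is 13 intervals after the first: 13 × 9 = 117 days after 18 December 1991.
December has 31 days — 13 days to the end of December leaves 104.
January has 31 days (73 left).
February has 29 days (44 left).
March has 31 days (13 left).
13 days into April → 13 April 1992.

13 April 1992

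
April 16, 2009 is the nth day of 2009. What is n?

Days in months before April: 31 + 28 + 31 = 90.
Plus 16 days into April → day 106.

106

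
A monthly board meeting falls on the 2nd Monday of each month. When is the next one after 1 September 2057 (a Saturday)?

10 September 2057

September 2057 starts on a Saturday; its first Monday is the 3rd, so the 2nd Monday is the 10th — 10 September 2057.
10 September 2057 is after 1 September 2057, so that is the next one.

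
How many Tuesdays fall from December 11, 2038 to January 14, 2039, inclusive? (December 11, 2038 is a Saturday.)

December 11, 2038 is a Saturday; the first Tuesday on or after it is December 14, 2038 (3 days later).
From December 14, 2038 to January 14, 2039: 17 + 14 = 31 days (rest of December, January).
31 ÷ 7 = 4 full weeks with remainder 3, so 4 more Tuesdays after the first → 5.

5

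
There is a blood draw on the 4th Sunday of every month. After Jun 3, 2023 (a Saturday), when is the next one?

Jun 2023 starts on a Thursday; its first Sunday is the 4th, so the 4th Sunday is the 25th — Jun 25, 2023.
Jun 25, 2023 is after Jun 3, 2023, so that is the next one.

Jun 25, 2023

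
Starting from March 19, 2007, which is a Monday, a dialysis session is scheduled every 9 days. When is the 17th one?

The 17th occurrence is 16 intervals after the first: 16 × 9 = 144 days after March 19, 2007.
March has 31 days — 12 days to the end of March leaves 132.
April has 30 days (102 left).
May has 31 days (71 left).
June has 30 days (41 left).
July has 31 days (10 left).
10 days into August → August 10, 2007.

August 10, 2007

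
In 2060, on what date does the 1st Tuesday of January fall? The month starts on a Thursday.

6 January 2060

January 2060 begins on a Thursday, so the first Tuesday is January 6 (5 days later).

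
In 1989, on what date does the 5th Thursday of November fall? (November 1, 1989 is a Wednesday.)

1989-11-30

November 1989 begins on a Wednesday, so the first Thursday is November 2 (1 day later).
The 5th Thursday is 4 weeks later: 2 + 28 = 30.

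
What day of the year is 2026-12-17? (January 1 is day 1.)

351

Days in months before December: 31 + 28 + 31 + 30 + 31 + 30 + 31 + 31 + 30 + 31 + 30 = 334.
Plus 17 days into December → day 351.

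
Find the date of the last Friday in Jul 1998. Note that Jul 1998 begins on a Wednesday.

Jul 1998 begins on a Wednesday, so the first Friday is Jul 3 (2 days later).
Jul 1998 has 31 days. Adding weeks: 3, 10, 17, 24, 31 — the last one ≤ 31 is the 31st.

Jul 31, 1998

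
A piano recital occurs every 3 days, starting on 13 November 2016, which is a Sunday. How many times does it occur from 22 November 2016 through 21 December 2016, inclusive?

Occurrences land 3·i days after 13 November 2016 for i = 0, 1, 2, …
22 November 2016 is 9 days after the start; 9 ÷ 3 = 3 remainder 0. First occurrence in the window: #4 on 22 November 2016 (3×3 = 9 days in).
21 December 2016 is 38 days after the start; 38 ÷ 3 = 12 remainder 2. Last occurrence in the window: #13 on 19 December 2016.
Occurrences #4 through #13: 10 in total.

10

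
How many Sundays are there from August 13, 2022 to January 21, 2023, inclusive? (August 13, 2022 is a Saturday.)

23

August 13, 2022 is a Saturday; the first Sunday on or after it is August 14, 2022 (1 day later).
From August 14, 2022 to January 21, 2023: 17 + 30 + 31 + 30 + 31 + 21 = 160 days (rest of August, September, October, November, December, January).
160 ÷ 7 = 22 full weeks with remainder 6, so 22 more Sundays after the first → 23.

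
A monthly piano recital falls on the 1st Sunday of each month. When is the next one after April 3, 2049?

April 2049 starts on a Thursday, so its 1st Sunday is April 4, 2049 (3 days in).
April 4, 2049 is after April 3, 2049, so that is the next one.

April 4, 2049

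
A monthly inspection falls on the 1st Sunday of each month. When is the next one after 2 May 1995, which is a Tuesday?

7 May 1995

May 1995 starts on a Monday, so its 1st Sunday is 7 May 1995 (6 days in).
7 May 1995 is after 2 May 1995, so that is the next one.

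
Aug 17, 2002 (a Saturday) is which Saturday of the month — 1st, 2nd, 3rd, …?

Day 17 falls in week ⌈17/7⌉ of the month.
Days 1–7 hold the 1st Saturday, 8–14 the 2nd, 15–21 the 3rd, 22–28 the 4th, 29–31 the 5th.
17 is in the range for the 3rd.

3rd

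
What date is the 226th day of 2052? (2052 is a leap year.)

January has 31 days (226 − 31 = 195 remain).
February has 29 days (195 − 29 = 166 remain).
March has 31 days (166 − 31 = 135 remain).
April has 30 days (135 − 30 = 105 remain).
May has 31 days (105 − 31 = 74 remain).
June has 30 days (74 − 30 = 44 remain).
July has 31 days (44 − 31 = 13 remain).
13 into August → August 13.

2052-08-13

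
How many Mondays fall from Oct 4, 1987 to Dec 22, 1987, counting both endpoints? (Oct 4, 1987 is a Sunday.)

12

Oct 4, 1987 is a Sunday; the first Monday on or after it is Oct 5, 1987 (1 day later).
From Oct 5, 1987 to Dec 22, 1987: 26 + 30 + 22 = 78 days (rest of Oct, Nov, Dec).
78 ÷ 7 = 11 full weeks with remainder 1, so 11 more Mondays after the first → 12.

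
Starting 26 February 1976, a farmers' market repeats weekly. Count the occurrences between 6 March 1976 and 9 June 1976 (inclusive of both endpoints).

Occurrences land 7·i days after 26 February 1976 for i = 0, 1, 2, …
6 March 1976 is 9 days after the start; 9 ÷ 7 = 1 remainder 2; since the remainder is 2, round up to i = 2. First occurrence in the window: #3 on 11 March 1976 (2×7 = 14 days in).
9 June 1976 is 104 days after the start; 104 ÷ 7 = 14 remainder 6. Last occurrence in the window: #15 on 3 June 1976.
Occurrences #3 through #15: 13 in total.

13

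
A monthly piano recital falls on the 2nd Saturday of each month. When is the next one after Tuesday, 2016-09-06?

2016-09-10

September 2016 starts on a Thursday; its first Saturday is the 3rd, so the 2nd Saturday is the 10th — 2016-09-10.
2016-09-10 is after 2016-09-06, so that is the next one.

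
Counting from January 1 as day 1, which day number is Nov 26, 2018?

Days in months before Nov: 31 + 28 + 31 + 30 + 31 + 30 + 31 + 31 + 30 + 31 = 304.
Plus 26 days into Nov → day 330.

330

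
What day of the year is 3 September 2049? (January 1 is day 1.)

246

Days in months before September: 31 + 28 + 31 + 30 + 31 + 30 + 31 + 31 = 243.
Plus 3 days into September → day 246.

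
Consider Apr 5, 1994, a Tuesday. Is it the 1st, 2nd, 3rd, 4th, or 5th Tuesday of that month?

Day 5 falls in week ⌈5/7⌉ of the month.
Days 1–7 hold the 1st Tuesday, 8–14 the 2nd, 15–21 the 3rd, 22–28 the 4th, 29–31 the 5th.
5 is in the range for the 1st.

1st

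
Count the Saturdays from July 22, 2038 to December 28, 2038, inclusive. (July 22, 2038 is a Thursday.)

July 22, 2038 is a Thursday; the first Saturday on or after it is July 24, 2038 (2 days later).
From July 24, 2038 to December 28, 2038: 7 + 31 + 30 + 31 + 30 + 28 = 157 days (rest of July, August, September, October, November, December).
157 ÷ 7 = 22 full weeks with remainder 3, so 22 more Saturdays after the first → 23.

23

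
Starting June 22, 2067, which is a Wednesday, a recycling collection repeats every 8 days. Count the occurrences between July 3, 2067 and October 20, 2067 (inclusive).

Occurrences land 8·i days after June 22, 2067 for i = 0, 1, 2, …
July 3, 2067 is 11 days after the start; 11 ÷ 8 = 1 remainder 3; since the remainder is 3, round up to i = 2. First occurrence in the window: #3 on July 8, 2067 (2×8 = 16 days in).
October 20, 2067 is 120 days after the start; 120 ÷ 8 = 15 remainder 0. Last occurrence in the window: #16 on October 20, 2067.
Occurrences #3 through #16: 14 in total.

14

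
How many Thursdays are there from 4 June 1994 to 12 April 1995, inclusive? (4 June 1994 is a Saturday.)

4 June 1994 is a Saturday; the first Thursday on or after it is 9 June 1994 (5 days later).
From 9 June 1994 to 12 April 1995: 21 + 31 + 31 + 30 + 31 + 30 + 31 + 31 + 28 + 31 + 12 = 307 days (rest of June, July, August, September, October, November, December, January, February, March, April).
307 ÷ 7 = 43 full weeks with remainder 6, so 43 more Thursdays after the first → 44.

44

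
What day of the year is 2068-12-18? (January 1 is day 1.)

Days in months before December: 31 + 29 + 31 + 30 + 31 + 30 + 31 + 31 + 30 + 31 + 30 = 335.
Plus 18 days into December → day 353.

353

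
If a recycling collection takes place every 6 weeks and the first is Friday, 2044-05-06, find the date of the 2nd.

2044-06-17

The 2nd occurrence is 1 interval after the first: 1 × 42 = 42 days after 2044-05-06.
May has 31 days — 25 days to the end of May leaves 17.
17 days into June → 2044-06-17.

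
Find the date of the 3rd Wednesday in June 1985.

The first Wednesday of June 1985 is June 5.
The 3rd Wednesday is 2 weeks later: 5 + 14 = 19.

June 19, 1985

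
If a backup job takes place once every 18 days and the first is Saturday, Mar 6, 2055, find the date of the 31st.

Aug 27, 2056

The 31st occurrence is 30 intervals after the first: 30 × 18 = 540 days after Mar 6, 2055.
Mar has 31 days — 25 days to the end of Mar leaves 515.
From end of Mar to end of 2055 is 275 days (240 left).
Jan has 31 days (209 left).
Feb has 29 days (180 left).
Mar has 31 days (149 left).
Apr has 30 days (119 left).
May has 31 days (88 left).
Jun has 30 days (58 left).
Jul has 31 days (27 left).
27 days into Aug → Aug 27, 2056.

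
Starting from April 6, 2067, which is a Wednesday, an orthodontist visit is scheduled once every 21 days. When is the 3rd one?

May 18, 2067

The 3rd occurrence is 2 intervals after the first: 2 × 21 = 42 days after April 6, 2067.
April has 30 days — 24 days to the end of April leaves 18.
18 days into May → May 18, 2067.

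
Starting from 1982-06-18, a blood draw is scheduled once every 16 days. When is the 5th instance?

1982-08-21

The 5th occurrence is 4 intervals after the first: 4 × 16 = 64 days after 1982-06-18.
June has 30 days — 12 days to the end of June leaves 52.
July has 31 days (21 left).
21 days into August → 1982-08-21.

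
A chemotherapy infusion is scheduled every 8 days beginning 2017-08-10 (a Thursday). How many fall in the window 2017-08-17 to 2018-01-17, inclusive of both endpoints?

Occurrences land 8·i days after 2017-08-10 for i = 0, 1, 2, …
2017-08-17 is 7 days after the start; 7 ÷ 8 = 0 remainder 7; since the remainder is 7, round up to i = 1. First occurrence in the window: #2 on 2017-08-18 (1×8 = 8 days in).
2018-01-17 is 160 days after the start; 160 ÷ 8 = 20 remainder 0. Last occurrence in the window: #21 on 2018-01-17.
Occurrences #2 through #21: 20 in total.

20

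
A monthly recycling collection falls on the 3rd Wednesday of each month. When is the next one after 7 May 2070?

May 2070 starts on a Thursday; its first Wednesday is the 7th, so the 3rd Wednesday is the 21st — 21 May 2070.
21 May 2070 is after 7 May 2070, so that is the next one.

21 May 2070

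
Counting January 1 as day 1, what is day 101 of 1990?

Jan has 31 days (101 − 31 = 70 remain).
Feb has 28 days (70 − 28 = 42 remain).
Mar has 31 days (42 − 31 = 11 remain).
11 into Apr → Apr 11.

Apr 11, 1990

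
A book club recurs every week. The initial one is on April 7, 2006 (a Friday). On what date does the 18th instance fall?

August 4, 2006

The 18th occurrence is 17 intervals after the first: 17 × 7 = 119 days after April 7, 2006.
April has 30 days — 23 days to the end of April leaves 96.
May has 31 days (65 left).
June has 30 days (35 left).
July has 31 days (4 left).
4 days into August → August 4, 2006.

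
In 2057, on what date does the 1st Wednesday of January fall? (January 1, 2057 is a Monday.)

January 2057 begins on a Monday, so the first Wednesday is January 3 (2 days later).

3 January 2057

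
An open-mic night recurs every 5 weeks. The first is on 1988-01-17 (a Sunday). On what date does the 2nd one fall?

The 2nd occurrence is 1 interval after the first: 1 × 35 = 35 days after 1988-01-17.
January has 31 days — 14 days to the end of January leaves 21.
21 days into February → 1988-02-21.

1988-02-21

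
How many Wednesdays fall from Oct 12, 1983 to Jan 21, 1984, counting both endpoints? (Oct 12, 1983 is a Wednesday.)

Oct 12, 1983 is a Wednesday; the first Wednesday on or after it is Oct 12, 1983.
From Oct 12, 1983 to Jan 21, 1984: 19 + 30 + 31 + 21 = 101 days (rest of Oct, Nov, Dec, Jan).
101 ÷ 7 = 14 full weeks with remainder 3, so 14 more Wednesdays after the first → 15.

15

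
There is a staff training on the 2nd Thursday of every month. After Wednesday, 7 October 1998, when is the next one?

October 1998 starts on a Thursday; its first Thursday is the 1st, so the 2nd Thursday is the 8th — 8 October 1998.
8 October 1998 is after 7 October 1998, so that is the next one.

8 October 1998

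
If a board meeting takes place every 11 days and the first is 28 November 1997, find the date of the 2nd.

9 December 1997

The 2nd occurrence is 1 interval after the first: 1 × 11 = 11 days after 28 November 1997.
November has 30 days — 2 days to the end of November leaves 9.
9 days into December → 9 December 1997.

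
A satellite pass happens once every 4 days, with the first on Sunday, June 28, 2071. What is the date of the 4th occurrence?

The 4th occurrence is 3 intervals after the first: 3 × 4 = 12 days after June 28, 2071.
June has 30 days — 2 days to the end of June leaves 10.
10 days into July → July 10, 2071.

July 10, 2071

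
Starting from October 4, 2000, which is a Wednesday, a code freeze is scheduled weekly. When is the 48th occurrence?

The 48th occurrence is 47 intervals after the first: 47 × 7 = 329 days after October 4, 2000.
October has 31 days — 27 days to the end of October leaves 302.
November has 30 days (272 left).
December has 31 days (241 left).
January has 31 days (210 left).
February has 28 days (182 left).
March has 31 days (151 left).
April has 30 days (121 left).
May has 31 days (90 left).
June has 30 days (60 left).
July has 31 days (29 left).
29 days into August → August 29, 2001.

August 29, 2001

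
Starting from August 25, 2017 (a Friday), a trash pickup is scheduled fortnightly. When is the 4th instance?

The 4th occurrence is 3 intervals after the first: 3 × 14 = 42 days after August 25, 2017.
August has 31 days — 6 days to the end of August leaves 36.
September has 30 days (6 left).
6 days into October → October 6, 2017.

October 6, 2017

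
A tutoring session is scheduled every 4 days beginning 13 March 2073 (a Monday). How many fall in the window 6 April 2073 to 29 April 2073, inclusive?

Occurrences land 4·i days after 13 March 2073 for i = 0, 1, 2, …
6 April 2073 is 24 days after the start; 24 ÷ 4 = 6 remainder 0. First occurrence in the window: #7 on 6 April 2073 (6×4 = 24 days in).
29 April 2073 is 47 days after the start; 47 ÷ 4 = 11 remainder 3. Last occurrence in the window: #12 on 26 April 2073.
Occurrences #7 through #12: 6 in total.

6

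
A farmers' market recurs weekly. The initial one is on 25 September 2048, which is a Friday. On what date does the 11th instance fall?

The 11th occurrence is 10 intervals after the first: 10 × 7 = 70 days after 25 September 2048.
September has 30 days — 5 days to the end of September leaves 65.
October has 31 days (34 left).
November has 30 days (4 left).
4 days into December → 4 December 2048.

4 December 2048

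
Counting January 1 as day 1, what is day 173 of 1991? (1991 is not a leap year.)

June 22, 1991

January has 31 days (173 − 31 = 142 remain).
February has 28 days (142 − 28 = 114 remain).
March has 31 days (114 − 31 = 83 remain).
April has 30 days (83 − 30 = 53 remain).
May has 31 days (53 − 31 = 22 remain).
22 into June → June 22.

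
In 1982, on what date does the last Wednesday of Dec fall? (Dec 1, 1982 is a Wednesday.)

Dec 1982 begins on a Wednesday, so the first Wednesday is Dec 1.
Dec 1982 has 31 days. Adding weeks: 1, 8, 15, 22, 29 — the last one ≤ 31 is the 29th.

Dec 29, 1982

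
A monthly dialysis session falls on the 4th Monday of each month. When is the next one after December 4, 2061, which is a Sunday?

December 26, 2061

December 2061 starts on a Thursday; its first Monday is the 5th, so the 4th Monday is the 26th — December 26, 2061.
December 26, 2061 is after December 4, 2061, so that is the next one.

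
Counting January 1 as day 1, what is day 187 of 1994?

Jul 6, 1994

Jan has 31 days (187 − 31 = 156 remain).
Feb has 28 days (156 − 28 = 128 remain).
Mar has 31 days (128 − 31 = 97 remain).
Apr has 30 days (97 − 30 = 67 remain).
May has 31 days (67 − 31 = 36 remain).
Jun has 30 days (36 − 30 = 6 remain).
6 into Jul → Jul 6.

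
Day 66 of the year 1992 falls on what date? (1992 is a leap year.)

1992-03-06

January has 31 days (66 − 31 = 35 remain).
February has 29 days (35 − 29 = 6 remain).
6 into March → March 6.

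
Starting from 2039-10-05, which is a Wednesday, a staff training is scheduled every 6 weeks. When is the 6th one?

2040-05-02

The 6th occurrence is 5 intervals after the first: 5 × 42 = 210 days after 2039-10-05.
October has 31 days — 26 days to the end of October leaves 184.
November has 30 days (154 left).
December has 31 days (123 left).
January has 31 days (92 left).
February has 29 days (63 left).
March has 31 days (32 left).
April has 30 days (2 left).
2 days into May → 2040-05-02.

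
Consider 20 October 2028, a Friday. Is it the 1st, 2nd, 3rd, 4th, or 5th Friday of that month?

Day 20 falls in week ⌈20/7⌉ of the month.
Days 1–7 hold the 1st Friday, 8–14 the 2nd, 15–21 the 3rd, 22–28 the 4th, 29–31 the 5th.
20 is in the range for the 3rd.

3rd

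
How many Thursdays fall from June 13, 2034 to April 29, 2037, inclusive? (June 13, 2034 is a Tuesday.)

June 13, 2034 is a Tuesday; the first Thursday on or after it is June 15, 2034 (2 days later).
From June 15, 2034 to April 29, 2037: 199 + 365 + 366 + 119 = 1049 days (rest of 2034, 2035, 2036, to April 29, 2037 in 2037).
1049 ÷ 7 = 149 full weeks with remainder 6, so 149 more Thursdays after the first → 150.

150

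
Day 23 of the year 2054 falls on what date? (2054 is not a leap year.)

Jan 23, 2054

23 into Jan → Jan 23.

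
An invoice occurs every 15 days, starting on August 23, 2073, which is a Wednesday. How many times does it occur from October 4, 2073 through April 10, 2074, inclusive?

Occurrences land 15·i days after August 23, 2073 for i = 0, 1, 2, …
October 4, 2073 is 42 days after the start; 42 ÷ 15 = 2 remainder 12; since the remainder is 12, round up to i = 3. First occurrence in the window: #4 on October 7, 2073 (3×15 = 45 days in).
April 10, 2074 is 230 days after the start; 230 ÷ 15 = 15 remainder 5. Last occurrence in the window: #16 on April 5, 2074.
Occurrences #4 through #16: 13 in total.

13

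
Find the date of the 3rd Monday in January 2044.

2044-01-18

January 2044 begins on a Friday, so the first Monday is January 4 (3 days later).
The 3rd Monday is 2 weeks later: 4 + 14 = 18.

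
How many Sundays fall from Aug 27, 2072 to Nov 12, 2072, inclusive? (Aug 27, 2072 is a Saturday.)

Aug 27, 2072 is a Saturday; the first Sunday on or after it is Aug 28, 2072 (1 day later).
From Aug 28, 2072 to Nov 12, 2072: 3 + 30 + 31 + 12 = 76 days (rest of Aug, Sep, Oct, Nov).
76 ÷ 7 = 10 full weeks with remainder 6, so 10 more Sundays after the first → 11.

11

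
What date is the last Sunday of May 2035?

May 2035 begins on a Tuesday, so the first Sunday is May 6 (5 days later).
May 2035 has 31 days. Adding weeks: 6, 13, 20, 27 — the last one ≤ 31 is the 27th.

27 May 2035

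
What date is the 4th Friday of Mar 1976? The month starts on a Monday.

Mar 26, 1976

Mar 1976 begins on a Monday, so the first Friday is Mar 5 (4 days later).
The 4th Friday is 3 weeks later: 5 + 21 = 26.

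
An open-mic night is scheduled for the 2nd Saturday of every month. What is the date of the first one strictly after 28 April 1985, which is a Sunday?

11 May 1985

April 1985 starts on a Monday; its first Saturday is the 6th, so the 2nd Saturday is the 13th — 13 April 1985.
That is not after 28 April 1985, so look at May 1985.
May 1985 starts on a Wednesday; its first Saturday is the 4th, so the 2nd Saturday is the 11th — 11 May 1985.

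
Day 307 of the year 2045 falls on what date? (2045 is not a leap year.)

November 3, 2045

January has 31 days (307 − 31 = 276 remain).
February has 28 days (276 − 28 = 248 remain).
March has 31 days (248 − 31 = 217 remain).
April has 30 days (217 − 30 = 187 remain).
May has 31 days (187 − 31 = 156 remain).
June has 30 days (156 − 30 = 126 remain).
July has 31 days (126 − 31 = 95 remain).
August has 31 days (95 − 31 = 64 remain).
September has 30 days (64 − 30 = 34 remain).
October has 31 days (34 − 31 = 3 remain).
3 into November → November 3.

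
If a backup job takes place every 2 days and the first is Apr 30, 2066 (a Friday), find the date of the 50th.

The 50th occurrence is 49 intervals after the first: 49 × 2 = 98 days after Apr 30, 2066.
Apr has 30 days — 0 days to the end of Apr leaves 98.
May has 31 days (67 left).
Jun has 30 days (37 left).
Jul has 31 days (6 left).
6 days into Aug → Aug 6, 2066.

Aug 6, 2066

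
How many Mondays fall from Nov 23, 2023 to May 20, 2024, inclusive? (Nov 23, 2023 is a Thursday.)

Nov 23, 2023 is a Thursday; the first Monday on or after it is Nov 27, 2023 (4 days later).
From Nov 27, 2023 to May 20, 2024: 3 + 31 + 31 + 29 + 31 + 30 + 20 = 175 days (rest of Nov, Dec, Jan, Feb, Mar, Apr, May).
175 ÷ 7 = 25 full weeks with remainder 0, so 25 more Mondays after the first → 26.

26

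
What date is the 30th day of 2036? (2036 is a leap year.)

2036-01-30

30 into January → January 30.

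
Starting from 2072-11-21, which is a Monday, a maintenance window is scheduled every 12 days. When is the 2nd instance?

2072-12-03

The 2nd occurrence is 1 interval after the first: 1 × 12 = 12 days after 2072-11-21.
November has 30 days — 9 days to the end of November leaves 3.
3 days into December → 2072-12-03.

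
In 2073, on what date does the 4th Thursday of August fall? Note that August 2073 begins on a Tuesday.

August 2073 begins on a Tuesday, so the first Thursday is August 3 (2 days later).
The 4th Thursday is 3 weeks later: 3 + 21 = 24.

August 24, 2073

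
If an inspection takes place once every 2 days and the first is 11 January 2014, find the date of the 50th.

The 50th occurrence is 49 intervals after the first: 49 × 2 = 98 days after 11 January 2014.
January has 31 days — 20 days to the end of January leaves 78.
February has 28 days (50 left).
March has 31 days (19 left).
19 days into April → 19 April 2014.

19 April 2014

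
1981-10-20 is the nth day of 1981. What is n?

Days in months before October: 31 + 28 + 31 + 30 + 31 + 30 + 31 + 31 + 30 = 273.
Plus 20 days into October → day 293.

293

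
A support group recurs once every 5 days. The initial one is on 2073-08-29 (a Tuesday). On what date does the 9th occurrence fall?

The 9th occurrence is 8 intervals after the first: 8 × 5 = 40 days after 2073-08-29.
August has 31 days — 2 days to the end of August leaves 38.
September has 30 days (8 left).
8 days into October → 2073-10-08.

2073-10-08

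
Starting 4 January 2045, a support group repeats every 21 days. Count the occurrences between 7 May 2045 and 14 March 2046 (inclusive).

Occurrences land 21·i days after 4 January 2045 for i = 0, 1, 2, …
7 May 2045 is 123 days after the start; 123 ÷ 21 = 5 remainder 18; since the remainder is 18, round up to i = 6. First occurrence in the window: #7 on 10 May 2045 (6×21 = 126 days in).
14 March 2046 is 434 days after the start; 434 ÷ 21 = 20 remainder 14. Last occurrence in the window: #21 on 28 February 2046.
Occurrences #7 through #21: 15 in total.

15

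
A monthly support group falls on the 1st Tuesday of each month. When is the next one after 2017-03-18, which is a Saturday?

2017-04-04

March 2017 starts on a Wednesday, so its 1st Tuesday is 2017-03-07 (6 days in).
That is not after 2017-03-18, so look at April 2017.
April 2017 starts on a Saturday, so its 1st Tuesday is 2017-04-04 (3 days in).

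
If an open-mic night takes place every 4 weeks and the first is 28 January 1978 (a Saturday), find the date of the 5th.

20 May 1978

The 5th occurrence is 4 intervals after the first: 4 × 28 = 112 days after 28 January 1978.
January has 31 days — 3 days to the end of January leaves 109.
February has 28 days (81 left).
March has 31 days (50 left).
April has 30 days (20 left).
20 days into May → 20 May 1978.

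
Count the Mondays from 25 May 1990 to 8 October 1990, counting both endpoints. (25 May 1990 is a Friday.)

25 May 1990 is a Friday; the first Monday on or after it is 28 May 1990 (3 days later).
From 28 May 1990 to 8 October 1990: 3 + 30 + 31 + 31 + 30 + 8 = 133 days (rest of May, June, July, August, September, October).
133 ÷ 7 = 19 full weeks with remainder 0, so 19 more Mondays after the first → 20.

20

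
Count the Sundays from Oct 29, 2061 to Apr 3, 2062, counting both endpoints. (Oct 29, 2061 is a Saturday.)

Oct 29, 2061 is a Saturday; the first Sunday on or after it is Oct 30, 2061 (1 day later).
From Oct 30, 2061 to Apr 3, 2062: 1 + 30 + 31 + 31 + 28 + 31 + 3 = 155 days (rest of Oct, Nov, Dec, Jan, Feb, Mar, Apr).
155 ÷ 7 = 22 full weeks with remainder 1, so 22 more Sundays after the first → 23.

23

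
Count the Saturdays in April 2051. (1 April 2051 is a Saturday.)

1 April 2051 is a Saturday; the first Saturday on or after it is 1 April 2051.
From 1 April 2051 to 30 April 2051 is 30 − 1 = 29 days.
29 ÷ 7 = 4 full weeks with remainder 1, so 4 more Saturdays after the first → 5.

5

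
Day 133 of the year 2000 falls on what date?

January has 31 days (133 − 31 = 102 remain).
February has 29 days (102 − 29 = 73 remain).
March has 31 days (73 − 31 = 42 remain).
April has 30 days (42 − 30 = 12 remain).
12 into May → May 12.

12 May 2000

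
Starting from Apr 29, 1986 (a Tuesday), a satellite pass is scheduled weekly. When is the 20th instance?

The 20th occurrence is 19 intervals after the first: 19 × 7 = 133 days after Apr 29, 1986.
Apr has 30 days — 1 day to the end of Apr leaves 132.
May has 31 days (101 left).
Jun has 30 days (71 left).
Jul has 31 days (40 left).
Aug has 31 days (9 left).
9 days into Sep → Sep 9, 1986.

Sep 9, 1986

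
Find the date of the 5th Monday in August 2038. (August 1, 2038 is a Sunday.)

August 2038 begins on a Sunday, so the first Monday is August 2 (1 day later).
The 5th Monday is 4 weeks later: 2 + 28 = 30.

August 30, 2038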